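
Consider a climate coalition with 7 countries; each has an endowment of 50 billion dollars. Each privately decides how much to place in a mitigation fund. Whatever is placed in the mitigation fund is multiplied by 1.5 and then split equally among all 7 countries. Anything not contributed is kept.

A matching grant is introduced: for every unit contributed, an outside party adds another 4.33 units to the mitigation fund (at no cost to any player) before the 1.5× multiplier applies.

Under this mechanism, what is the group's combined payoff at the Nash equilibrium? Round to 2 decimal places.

Under the mechanism each unit contributed yields 1.5 × 5.33 / 7 = 1.1421 back to its contributor per unit of net cost, which exceeds 1, making full contribution the dominant choice for everyone.
So the Nash equilibrium is full contribution by all 7; the group earns 1.5 × 5.33 × 350 = 2798.25.

2798.25 billion dollars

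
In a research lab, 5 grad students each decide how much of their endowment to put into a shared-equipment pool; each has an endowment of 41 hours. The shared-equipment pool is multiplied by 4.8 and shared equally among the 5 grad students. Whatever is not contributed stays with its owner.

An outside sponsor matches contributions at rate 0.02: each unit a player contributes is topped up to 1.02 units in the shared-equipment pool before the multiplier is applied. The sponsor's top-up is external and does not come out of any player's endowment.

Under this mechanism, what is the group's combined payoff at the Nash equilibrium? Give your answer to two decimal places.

205.00 hours

The effective private return is 4.8 × 1.02 / 5 = 0.9792, which is still under 1, so the mechanism doesn't change anyone's dominant strategy: zero contribution.
Everyone keeps their endowment and the group total is 5 × 41 = 205.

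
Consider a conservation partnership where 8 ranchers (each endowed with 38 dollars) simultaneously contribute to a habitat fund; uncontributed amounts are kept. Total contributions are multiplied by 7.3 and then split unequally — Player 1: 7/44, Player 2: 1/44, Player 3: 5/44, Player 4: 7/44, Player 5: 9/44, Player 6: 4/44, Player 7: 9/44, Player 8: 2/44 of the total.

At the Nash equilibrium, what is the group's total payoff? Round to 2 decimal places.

A player with share s gets back 7.3·s per unit contributed, so full contribution is dominant for anyone with s > 1/7.3 = 0.1370 and zero contribution is dominant for anyone below.
Player 1, Player 4, Player 5 and Player 7 clear that bar, contributing 38 each; the remaining 4 contribute 0. Total contributed: 152.
The habitat fund pays out 7.3 × 152 = 1109.60 in total (split across the unequal shares, but the aggregate is all that matters for the group sum).
The 4 free-riders keep 38 each, adding 152. Group total = 152 + 1109.60 = 1261.60.

1261.60 dollars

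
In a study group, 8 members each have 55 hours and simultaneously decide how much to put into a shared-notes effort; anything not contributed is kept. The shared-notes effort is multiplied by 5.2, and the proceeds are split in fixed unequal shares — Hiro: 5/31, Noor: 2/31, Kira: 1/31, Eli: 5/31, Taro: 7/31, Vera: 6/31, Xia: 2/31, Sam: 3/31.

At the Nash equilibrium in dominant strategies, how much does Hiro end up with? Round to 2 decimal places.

147.26 hours

For player j, contributing a unit is worthwhile iff 5.2 × (j's share) ≥ 1, i.e. iff j's share is at least 0.1923.
Taro and Vera clear that bar, contributing 55 each; the remaining 6 contribute 0. Total contributed: 110.
Hiro keeps 55 and receives 5.2 × 110 × 5/31 = 92.26 from the shared-notes effort, for a payoff of 147.26.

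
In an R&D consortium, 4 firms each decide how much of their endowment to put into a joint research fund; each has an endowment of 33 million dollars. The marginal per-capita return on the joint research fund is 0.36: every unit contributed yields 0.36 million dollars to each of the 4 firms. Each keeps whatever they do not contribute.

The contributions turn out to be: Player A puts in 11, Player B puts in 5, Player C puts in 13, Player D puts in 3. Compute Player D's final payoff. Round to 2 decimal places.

Total contributed: 11 + 5 + 13 + 3 = 32.
Each receives 0.36 × 32 = 11.52 from the joint research fund.
Player D keeps 33 − 3 = 30, so Player D's payoff is 30 + 11.52 = 41.52.

41.52 million dollars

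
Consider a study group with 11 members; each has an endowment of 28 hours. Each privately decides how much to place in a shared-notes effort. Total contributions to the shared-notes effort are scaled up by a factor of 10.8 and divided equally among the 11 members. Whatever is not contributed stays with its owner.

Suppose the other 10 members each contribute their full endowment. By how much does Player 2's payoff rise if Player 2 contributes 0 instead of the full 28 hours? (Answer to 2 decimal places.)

0.51 hours

Switching from a contribution of 28 to 0 lets Player 2 keep an extra 28 hours, but lowers the shared-notes effort by 28, which costs Player 2 their own share of that drop: 10.8/11 × 28 = 27.49.
Net gain = 28 − 27.49 = 0.51. The private return per contributed unit (0.9818) is below 1, so free-riding is indeed the best response regardless of what the others do.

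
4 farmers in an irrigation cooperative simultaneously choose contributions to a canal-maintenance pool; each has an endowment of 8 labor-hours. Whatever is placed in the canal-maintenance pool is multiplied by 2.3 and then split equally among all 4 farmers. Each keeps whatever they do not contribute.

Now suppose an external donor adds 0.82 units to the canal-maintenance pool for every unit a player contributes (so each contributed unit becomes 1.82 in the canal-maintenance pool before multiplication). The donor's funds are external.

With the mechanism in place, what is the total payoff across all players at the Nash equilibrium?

The effective private return per unit is now 2.3 × 1.82 / 4 = 1.0465 > 1, so every player's dominant strategy flips to full contribution.
At the Nash equilibrium everyone contributes 8. Group total payoff = 2.3 × 1.82 × 32 = 133.95.

133.95 labor-hours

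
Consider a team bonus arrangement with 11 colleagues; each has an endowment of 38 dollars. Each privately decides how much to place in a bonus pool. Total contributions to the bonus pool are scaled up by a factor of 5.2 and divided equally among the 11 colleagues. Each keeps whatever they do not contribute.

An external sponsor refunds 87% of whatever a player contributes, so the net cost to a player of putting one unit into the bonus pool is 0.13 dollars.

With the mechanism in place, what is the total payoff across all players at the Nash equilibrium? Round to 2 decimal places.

2537.26 dollars

With the mechanism, a contributed unit returns (5.2/11) / 0.13 = 3.6364 per unit of net cost to the contributor — now above 1 — so contributing fully is weakly dominant for every player.
So the Nash equilibrium is full contribution by all 11; the group earns 11 × (38 × 0.87 + 5.2 × 38) = 2537.26.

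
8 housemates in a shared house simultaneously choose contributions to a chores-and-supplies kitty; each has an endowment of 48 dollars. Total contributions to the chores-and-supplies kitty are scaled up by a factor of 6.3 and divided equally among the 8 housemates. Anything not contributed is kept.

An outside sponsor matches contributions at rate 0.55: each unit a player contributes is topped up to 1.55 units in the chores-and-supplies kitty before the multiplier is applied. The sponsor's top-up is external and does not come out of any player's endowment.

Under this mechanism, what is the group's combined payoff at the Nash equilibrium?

3749.76 dollars

Under the mechanism each unit contributed yields 6.3 × 1.55 / 8 = 1.2206 back to its contributor per unit of net cost, which exceeds 1, making full contribution the dominant choice for everyone.
At the Nash equilibrium everyone contributes 48. Group total payoff = 6.3 × 1.55 × 384 = 3749.76.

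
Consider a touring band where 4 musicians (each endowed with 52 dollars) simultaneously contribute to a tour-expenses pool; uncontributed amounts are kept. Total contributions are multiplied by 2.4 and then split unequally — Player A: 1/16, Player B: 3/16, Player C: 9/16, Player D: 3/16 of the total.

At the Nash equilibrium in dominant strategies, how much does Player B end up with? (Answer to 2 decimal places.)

75.40 dollars

Each unit j contributes comes back to j as 2.4 × (j's share), so j prefers to contribute only if that share exceeds 1/2.4 = 0.4167; otherwise keeping the unit dominates.
Player C alone (share 9/16) is above the threshold, contributing 52; the remaining 3 contribute 0. Total contributed: 52.
Player B keeps 52 and receives 2.4 × 52 × 3/16 = 23.40 from the tour-expenses pool, for a payoff of 75.40.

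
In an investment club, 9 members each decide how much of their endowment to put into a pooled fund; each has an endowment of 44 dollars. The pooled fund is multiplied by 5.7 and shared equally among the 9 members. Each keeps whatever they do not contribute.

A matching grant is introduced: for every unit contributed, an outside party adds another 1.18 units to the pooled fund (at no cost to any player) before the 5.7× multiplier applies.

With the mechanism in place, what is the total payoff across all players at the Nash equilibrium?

4920.70 dollars

With the mechanism, a contributed unit returns 5.7 × 2.18 / 9 = 1.3807 per unit of net cost to the contributor — now above 1 — so contributing fully is weakly dominant for every player.
So the Nash equilibrium is full contribution by all 9; the group earns 5.7 × 2.18 × 396 = 4920.70.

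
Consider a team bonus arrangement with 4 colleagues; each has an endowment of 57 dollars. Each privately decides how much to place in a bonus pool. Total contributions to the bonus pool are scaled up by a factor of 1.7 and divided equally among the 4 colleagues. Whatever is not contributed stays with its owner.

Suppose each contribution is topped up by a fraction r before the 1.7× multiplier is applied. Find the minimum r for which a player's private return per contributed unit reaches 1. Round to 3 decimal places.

With matching at rate r, one contributed unit becomes (1 + r) in the bonus pool and returns 1.7 × (1 + r) / 4 to the contributor.
Setting this equal to 1: 1 + r = 4/1.7 = 2.3529.
So the minimum matching rate is r = 2.3529 − 1 = 1.353.

1.353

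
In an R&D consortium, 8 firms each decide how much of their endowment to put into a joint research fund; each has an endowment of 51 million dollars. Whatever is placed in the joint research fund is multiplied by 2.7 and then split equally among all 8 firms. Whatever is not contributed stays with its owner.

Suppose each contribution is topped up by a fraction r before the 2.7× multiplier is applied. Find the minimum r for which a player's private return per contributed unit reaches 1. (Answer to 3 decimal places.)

With matching at rate r, one contributed unit becomes (1 + r) in the joint research fund and returns 2.7 × (1 + r) / 8 to the contributor.
Setting this equal to 1: 1 + r = 8/2.7 = 2.9630.
So the minimum matching rate is r = 2.9630 − 1 = 1.963.

1.963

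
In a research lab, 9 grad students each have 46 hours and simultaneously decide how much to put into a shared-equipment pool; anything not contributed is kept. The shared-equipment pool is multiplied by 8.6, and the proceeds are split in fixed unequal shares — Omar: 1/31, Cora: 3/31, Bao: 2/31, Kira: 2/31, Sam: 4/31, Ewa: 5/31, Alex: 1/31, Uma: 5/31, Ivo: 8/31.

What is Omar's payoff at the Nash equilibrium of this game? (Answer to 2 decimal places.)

97.05 hours

A player with share s gets back 8.6·s per unit contributed, so full contribution is dominant for anyone with s > 1/8.6 = 0.1163 and zero contribution is dominant for anyone below.
Sam, Ewa, Uma and Ivo clear that bar, contributing 46 each; the remaining 5 contribute 0. Total contributed: 184.
Omar keeps 46 and receives 8.6 × 184 × 1/31 = 51.05 from the shared-equipment pool, for a payoff of 97.05.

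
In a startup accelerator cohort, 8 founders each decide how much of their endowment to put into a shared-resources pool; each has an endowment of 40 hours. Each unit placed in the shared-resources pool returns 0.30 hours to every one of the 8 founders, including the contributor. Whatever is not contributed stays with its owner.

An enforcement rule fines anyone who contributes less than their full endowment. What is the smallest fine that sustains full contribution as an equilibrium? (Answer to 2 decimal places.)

28.00 hours

Given the others contribute fully, the best deviation is to contribute 0 (any partial contribution still incurs the fine and gives up units whose private return 0.30 is below 1).
Deviating from 40 to 0 saves 40 hours but forfeits the deviator's share of the drop in the shared-resources pool: 0.30 × 40 = 12.00.
So the deviation gain is 40 − 12.00 = 28.00, and the fine must be at least 28.00 hours to wipe it out.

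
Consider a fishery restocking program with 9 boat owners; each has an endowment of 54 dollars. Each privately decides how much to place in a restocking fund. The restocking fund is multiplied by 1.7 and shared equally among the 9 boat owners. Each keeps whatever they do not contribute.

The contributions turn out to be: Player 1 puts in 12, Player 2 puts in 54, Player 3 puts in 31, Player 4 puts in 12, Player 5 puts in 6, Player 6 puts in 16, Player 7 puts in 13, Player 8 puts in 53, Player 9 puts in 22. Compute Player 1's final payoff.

83.37 dollars

Total contributed: 12 + 54 + 31 + 12 + 6 + 16 + 13 + 53 + 22 = 219.
Each receives 1.7 × 219 / 9 = 41.37 from the restocking fund.
Player 1 keeps 54 − 12 = 42, so Player 1's payoff is 42 + 41.37 = 83.37.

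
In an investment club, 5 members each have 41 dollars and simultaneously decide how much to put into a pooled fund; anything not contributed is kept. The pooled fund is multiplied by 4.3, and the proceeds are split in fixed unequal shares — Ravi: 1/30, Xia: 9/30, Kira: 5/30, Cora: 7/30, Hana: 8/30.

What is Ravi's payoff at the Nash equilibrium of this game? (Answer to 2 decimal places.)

Player j's private return per contributed unit is 4.3 × (j's share). Contributing is weakly dominant for j when that share is at least 1/4.3 = 0.2326, and contributing 0 is dominant otherwise.
Xia, Cora and Hana are above the threshold, contributing 41 each; the remaining 2 contribute 0. Total contributed: 123.
Ravi keeps 41 and receives 4.3 × 123 × 1/30 = 17.63 from the pooled fund, for a payoff of 58.63.

58.63 dollars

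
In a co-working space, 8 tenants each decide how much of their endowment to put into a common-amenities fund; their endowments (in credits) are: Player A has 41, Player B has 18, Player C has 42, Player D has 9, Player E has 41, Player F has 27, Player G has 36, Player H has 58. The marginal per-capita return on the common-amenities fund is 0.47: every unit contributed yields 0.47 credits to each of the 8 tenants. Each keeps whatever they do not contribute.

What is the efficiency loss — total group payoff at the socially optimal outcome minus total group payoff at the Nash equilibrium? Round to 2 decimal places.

750.72 credits

The private return per contributed unit is 0.47 < 1 for everyone, so the Nash equilibrium is zero contribution and the group total is Σ E_j = 41 + 18 + 42 + 9 + 41 + 27 + 36 + 58 = 272.
Each contributed unit returns 3.760 to the group, so the social optimum is full contribution by everyone: group total = 3.760 × 272 = 1022.72.
Efficiency loss = (3.760 − 1) × 272 = 750.72.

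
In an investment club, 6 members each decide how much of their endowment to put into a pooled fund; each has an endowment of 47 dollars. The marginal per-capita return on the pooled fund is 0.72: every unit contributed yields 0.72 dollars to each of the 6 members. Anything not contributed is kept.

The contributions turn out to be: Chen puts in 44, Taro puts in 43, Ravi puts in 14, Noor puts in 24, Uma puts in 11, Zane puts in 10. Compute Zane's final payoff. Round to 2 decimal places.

Total contributed: 44 + 43 + 14 + 24 + 11 + 10 = 146.
Each receives 0.72 × 146 = 105.12 from the pooled fund.
Zane keeps 47 − 10 = 37, so Zane's payoff is 37 + 105.12 = 142.12.

142.12 dollars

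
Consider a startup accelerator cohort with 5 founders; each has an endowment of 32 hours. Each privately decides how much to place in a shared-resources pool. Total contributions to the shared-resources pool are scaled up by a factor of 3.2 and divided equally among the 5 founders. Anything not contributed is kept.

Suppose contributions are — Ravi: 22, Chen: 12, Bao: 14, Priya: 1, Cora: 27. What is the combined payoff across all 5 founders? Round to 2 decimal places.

327.20 hours

Total contributed: 22 + 12 + 14 + 1 + 27 = 76; total kept: 5 × 32 − 76 = 84.
The shared-resources pool pays out 3.2 × 76 = 243.20 in aggregate.
Group total = 84 + 243.20 = 327.20.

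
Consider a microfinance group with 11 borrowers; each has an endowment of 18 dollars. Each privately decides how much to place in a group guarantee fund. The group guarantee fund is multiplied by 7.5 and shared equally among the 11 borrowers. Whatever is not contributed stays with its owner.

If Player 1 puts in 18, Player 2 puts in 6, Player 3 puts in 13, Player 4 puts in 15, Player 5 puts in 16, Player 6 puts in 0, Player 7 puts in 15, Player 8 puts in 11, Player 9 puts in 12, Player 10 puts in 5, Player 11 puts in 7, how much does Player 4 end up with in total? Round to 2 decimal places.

Total contributed: 18 + 6 + 13 + 15 + 16 + 0 + 15 + 11 + 12 + 5 + 7 = 118.
Each receives 7.5 × 118 / 11 = 80.45 from the group guarantee fund.
Player 4 keeps 18 − 15 = 3, so Player 4's payoff is 3 + 80.45 = 83.45.

83.45 dollars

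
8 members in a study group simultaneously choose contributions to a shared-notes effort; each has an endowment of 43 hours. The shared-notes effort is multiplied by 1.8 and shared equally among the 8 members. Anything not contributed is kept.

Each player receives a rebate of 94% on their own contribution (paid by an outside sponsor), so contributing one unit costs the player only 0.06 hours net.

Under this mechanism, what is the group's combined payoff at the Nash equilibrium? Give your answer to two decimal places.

With the mechanism, a contributed unit returns (1.8/8) / 0.06 = 3.7500 per unit of net cost to the contributor — now above 1 — so contributing fully is weakly dominant for every player.
So the Nash equilibrium is full contribution by all 8; the group earns 8 × (43 × 0.94 + 1.8 × 43) = 942.56.

942.56 hours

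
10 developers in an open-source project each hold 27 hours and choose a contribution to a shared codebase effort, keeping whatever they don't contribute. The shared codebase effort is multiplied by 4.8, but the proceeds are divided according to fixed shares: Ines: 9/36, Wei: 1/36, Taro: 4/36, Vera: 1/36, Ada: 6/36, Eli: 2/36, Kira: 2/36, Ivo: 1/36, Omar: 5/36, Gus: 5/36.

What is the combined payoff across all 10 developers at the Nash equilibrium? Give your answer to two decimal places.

Each unit j contributes comes back to j as 4.8 × (j's share), so j prefers to contribute only if that share exceeds 1/4.8 = 0.2083; otherwise keeping the unit dominates.
The only share above 0.2083 is Ines's 9/36, contributing 27; the remaining 9 contribute 0. Total contributed: 27.
The shared codebase effort pays out 4.8 × 27 = 129.60 in total (split across the unequal shares, but the aggregate is all that matters for the group sum).
The 9 free-riders keep 27 each, adding 243. Group total = 243 + 129.60 = 372.60.

372.60 hours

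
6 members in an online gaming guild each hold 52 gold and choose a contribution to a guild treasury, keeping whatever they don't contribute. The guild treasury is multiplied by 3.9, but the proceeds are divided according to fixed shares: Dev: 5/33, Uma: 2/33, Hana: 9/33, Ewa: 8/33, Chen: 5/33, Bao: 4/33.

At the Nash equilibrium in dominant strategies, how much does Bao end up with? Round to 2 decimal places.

A player with share s gets back 3.9·s per unit contributed, so full contribution is dominant for anyone with s > 1/3.9 = 0.2564 and zero contribution is dominant for anyone below.
Hana alone (share 9/33) is above the threshold, contributing 52; the remaining 5 contribute 0. Total contributed: 52.
Bao keeps 52 and receives 3.9 × 52 × 4/33 = 24.58 from the guild treasury, for a payoff of 76.58.

76.58 gold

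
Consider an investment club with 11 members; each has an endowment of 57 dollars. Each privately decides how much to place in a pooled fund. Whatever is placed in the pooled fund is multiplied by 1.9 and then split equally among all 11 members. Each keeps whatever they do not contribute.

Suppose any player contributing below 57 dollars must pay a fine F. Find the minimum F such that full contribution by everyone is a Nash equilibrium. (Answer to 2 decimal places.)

47.15 dollars

Given the others contribute fully, the best deviation is to contribute 0 (any partial contribution still incurs the fine and gives up units whose private return 0.1727 is below 1).
Deviating from 57 to 0 saves 57 dollars but forfeits the deviator's share of the drop in the pooled fund: 1.9/11 × 57 = 9.85.
So the deviation gain is 57 − 9.85 = 47.15, and the fine must be at least 47.15 dollars to wipe it out.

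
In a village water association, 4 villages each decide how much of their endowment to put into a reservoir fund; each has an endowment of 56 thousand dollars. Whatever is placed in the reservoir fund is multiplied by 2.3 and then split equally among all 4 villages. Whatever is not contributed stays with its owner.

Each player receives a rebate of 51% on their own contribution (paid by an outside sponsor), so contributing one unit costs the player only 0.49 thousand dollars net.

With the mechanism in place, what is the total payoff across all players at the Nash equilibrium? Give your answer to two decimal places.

629.44 thousand dollars

The effective private return per unit is now (2.3/4) / 0.49 = 1.1735 > 1, so every player's dominant strategy flips to full contribution.
At the Nash equilibrium everyone contributes 56. Group total payoff = 4 × (56 × 0.51 + 2.3 × 56) = 629.44.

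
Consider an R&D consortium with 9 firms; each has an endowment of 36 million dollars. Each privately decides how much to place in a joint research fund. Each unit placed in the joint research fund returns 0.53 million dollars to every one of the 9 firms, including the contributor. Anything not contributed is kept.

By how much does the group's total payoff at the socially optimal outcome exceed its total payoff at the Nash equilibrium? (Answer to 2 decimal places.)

The private return per contributed unit is 0.53 < 1, so contributing 0 is dominant for every player. At the Nash equilibrium everyone keeps their 36, and the group total is 9 × 36 = 324.
Each contributed unit returns 4.770 to the group as a whole (0.53 to each of 9 players), which exceeds 1, so the social optimum is full contribution: group total = 4.770 × 324 = 1545.48.
Efficiency loss = 1545.48 − 324 = 1221.48.

1221.48 million dollars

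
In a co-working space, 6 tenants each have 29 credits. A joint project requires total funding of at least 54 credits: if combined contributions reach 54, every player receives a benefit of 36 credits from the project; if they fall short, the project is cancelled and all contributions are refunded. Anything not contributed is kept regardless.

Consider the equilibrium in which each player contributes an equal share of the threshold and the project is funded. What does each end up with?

56 credits

Equal share of the threshold: 54/6 = 9.
At this profile no one gains by cutting their contribution: any cut drops the total below 54, the project is cancelled, contributions are refunded, and the deviator ends with 29, which is less than 29 − 9 + 36 = 56. Contributing more than 9 just wastes the excess. So contributing exactly 9 is a best response.
Each player's payoff: 29 − 9 + 36 = 56.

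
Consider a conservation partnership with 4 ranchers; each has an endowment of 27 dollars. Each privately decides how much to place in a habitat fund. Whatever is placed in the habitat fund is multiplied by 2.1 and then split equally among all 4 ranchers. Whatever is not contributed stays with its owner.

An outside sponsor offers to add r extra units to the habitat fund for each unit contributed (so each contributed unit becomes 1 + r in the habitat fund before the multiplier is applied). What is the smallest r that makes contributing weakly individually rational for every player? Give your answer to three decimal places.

With matching at rate r, one contributed unit becomes (1 + r) in the habitat fund and returns 2.1 × (1 + r) / 4 to the contributor.
Setting this equal to 1: 1 + r = 4/2.1 = 1.9048.
So the minimum matching rate is r = 1.9048 − 1 = 0.905.

0.905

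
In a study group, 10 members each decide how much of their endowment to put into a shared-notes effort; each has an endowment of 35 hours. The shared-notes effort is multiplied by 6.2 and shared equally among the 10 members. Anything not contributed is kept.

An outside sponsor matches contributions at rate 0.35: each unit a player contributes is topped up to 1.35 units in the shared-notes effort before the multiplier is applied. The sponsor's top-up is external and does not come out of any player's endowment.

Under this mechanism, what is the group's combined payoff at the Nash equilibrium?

350.00 hours

The effective private return is 6.2 × 1.35 / 10 = 0.8370, which is still under 1, so the mechanism doesn't change anyone's dominant strategy: zero contribution.
At the Nash equilibrium no one contributes; group total payoff = 10 × 35 = 350.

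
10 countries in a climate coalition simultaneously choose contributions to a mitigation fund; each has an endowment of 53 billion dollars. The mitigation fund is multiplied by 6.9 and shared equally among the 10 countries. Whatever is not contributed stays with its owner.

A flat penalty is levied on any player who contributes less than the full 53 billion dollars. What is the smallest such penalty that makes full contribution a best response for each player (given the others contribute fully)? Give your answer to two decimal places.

16.43 billion dollars

Given the others contribute fully, the best deviation is to contribute 0 (any partial contribution still incurs the fine and gives up units whose private return 0.6900 is below 1).
Deviating from 53 to 0 saves 53 billion dollars but forfeits the deviator's share of the drop in the mitigation fund: 6.9/10 × 53 = 36.57.
So the deviation gain is 53 − 36.57 = 16.43, and the fine must be at least 16.43 billion dollars to wipe it out.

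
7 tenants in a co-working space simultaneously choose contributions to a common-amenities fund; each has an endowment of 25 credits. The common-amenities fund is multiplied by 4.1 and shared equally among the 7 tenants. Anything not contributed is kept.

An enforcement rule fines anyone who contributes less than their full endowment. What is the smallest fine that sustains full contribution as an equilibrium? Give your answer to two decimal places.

10.36 credits

Given the others contribute fully, the best deviation is to contribute 0 (any partial contribution still incurs the fine and gives up units whose private return 0.5857 is below 1).
Deviating from 25 to 0 saves 25 credits but forfeits the deviator's share of the drop in the common-amenities fund: 4.1/7 × 25 = 14.64.
So the deviation gain is 25 − 14.64 = 10.36, and the fine must be at least 10.36 credits to wipe it out.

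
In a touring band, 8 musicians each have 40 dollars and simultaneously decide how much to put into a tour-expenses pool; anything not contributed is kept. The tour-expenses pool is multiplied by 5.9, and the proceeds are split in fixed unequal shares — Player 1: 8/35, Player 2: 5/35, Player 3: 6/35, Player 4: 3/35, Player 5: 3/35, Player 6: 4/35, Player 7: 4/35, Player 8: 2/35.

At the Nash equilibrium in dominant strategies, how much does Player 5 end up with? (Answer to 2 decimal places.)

80.46 dollars

A player with share s gets back 5.9·s per unit contributed, so full contribution is dominant for anyone with s > 1/5.9 = 0.1695 and zero contribution is dominant for anyone below.
Player 1 and Player 3 clear that bar, contributing 40 each; the remaining 6 contribute 0. Total contributed: 80.
Player 5 keeps 40 and receives 5.9 × 80 × 3/35 = 40.46 from the tour-expenses pool, for a payoff of 80.46.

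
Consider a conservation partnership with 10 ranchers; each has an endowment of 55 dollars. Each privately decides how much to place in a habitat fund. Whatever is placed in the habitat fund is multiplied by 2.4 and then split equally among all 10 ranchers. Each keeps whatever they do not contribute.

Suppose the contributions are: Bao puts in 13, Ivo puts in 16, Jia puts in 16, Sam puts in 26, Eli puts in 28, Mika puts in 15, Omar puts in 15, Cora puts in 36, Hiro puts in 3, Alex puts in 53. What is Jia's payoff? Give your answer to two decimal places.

92.04 dollars

Total contributed: 13 + 16 + 16 + 26 + 28 + 15 + 15 + 36 + 3 + 53 = 221.
Each receives 2.4 × 221 / 10 = 53.04 from the habitat fund.
Jia keeps 55 − 16 = 39, so Jia's payoff is 39 + 53.04 = 92.04.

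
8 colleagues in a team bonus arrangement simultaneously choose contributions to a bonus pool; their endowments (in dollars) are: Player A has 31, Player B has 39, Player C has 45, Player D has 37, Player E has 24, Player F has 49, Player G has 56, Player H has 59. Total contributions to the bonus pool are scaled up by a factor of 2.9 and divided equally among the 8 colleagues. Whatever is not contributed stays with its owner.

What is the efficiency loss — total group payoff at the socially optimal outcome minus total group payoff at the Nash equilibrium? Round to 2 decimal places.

The private return per contributed unit is 2.9/8 = 0.3625 < 1 for every player regardless of endowment, so the Nash equilibrium is zero contribution and the group total is Σ E_j = 31 + 39 + 45 + 37 + 24 + 49 + 56 + 59 = 340.
Each contributed unit returns 2.900 to the group, so the social optimum is full contribution by everyone: group total = 2.900 × 340 = 986.00.
Efficiency loss = (2.900 − 1) × 340 = 646.00.

646.00 dollars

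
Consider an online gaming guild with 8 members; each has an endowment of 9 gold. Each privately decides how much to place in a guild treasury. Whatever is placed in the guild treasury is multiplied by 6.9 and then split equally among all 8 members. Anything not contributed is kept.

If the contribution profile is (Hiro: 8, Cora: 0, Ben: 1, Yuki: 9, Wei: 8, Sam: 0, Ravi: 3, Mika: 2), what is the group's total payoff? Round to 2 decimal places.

254.90 gold

Total contributed: 8 + 0 + 1 + 9 + 8 + 0 + 3 + 2 = 31; total kept: 8 × 9 − 31 = 41.
The guild treasury pays out 6.9 × 31 = 213.90 in aggregate.
Group total = 41 + 213.90 = 254.90.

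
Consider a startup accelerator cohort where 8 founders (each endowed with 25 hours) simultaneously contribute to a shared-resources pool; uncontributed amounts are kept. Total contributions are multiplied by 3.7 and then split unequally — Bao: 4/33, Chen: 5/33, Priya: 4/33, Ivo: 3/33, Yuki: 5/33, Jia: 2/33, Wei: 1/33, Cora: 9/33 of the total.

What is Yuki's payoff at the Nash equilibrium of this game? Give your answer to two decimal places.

39.02 hours

Each unit j contributes comes back to j as 3.7 × (j's share), so j prefers to contribute only if that share exceeds 1/3.7 = 0.2703; otherwise keeping the unit dominates.
Cora alone (share 9/33) is above the threshold, contributing 25; the remaining 7 contribute 0. Total contributed: 25.
Yuki keeps 25 and receives 3.7 × 25 × 5/33 = 14.02 from the shared-resources pool, for a payoff of 39.02.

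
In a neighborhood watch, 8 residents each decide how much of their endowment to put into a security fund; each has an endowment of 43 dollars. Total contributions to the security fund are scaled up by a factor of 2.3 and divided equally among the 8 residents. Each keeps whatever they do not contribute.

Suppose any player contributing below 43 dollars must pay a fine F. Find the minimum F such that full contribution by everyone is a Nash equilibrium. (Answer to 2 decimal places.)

Given the others contribute fully, the best deviation is to contribute 0 (any partial contribution still incurs the fine and gives up units whose private return 0.2875 is below 1).
Deviating from 43 to 0 saves 43 dollars but forfeits the deviator's share of the drop in the security fund: 2.3/8 × 43 = 12.36.
So the deviation gain is 43 − 12.36 = 30.64, and the fine must be at least 30.64 dollars to wipe it out.

30.64 dollars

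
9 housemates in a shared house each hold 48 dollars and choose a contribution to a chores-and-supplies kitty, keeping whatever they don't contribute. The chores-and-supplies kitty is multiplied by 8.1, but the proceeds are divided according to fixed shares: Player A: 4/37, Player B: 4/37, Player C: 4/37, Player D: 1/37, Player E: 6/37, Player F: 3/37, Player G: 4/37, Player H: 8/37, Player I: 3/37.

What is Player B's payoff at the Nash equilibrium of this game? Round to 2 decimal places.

A player with share s gets back 8.1·s per unit contributed, so full contribution is dominant for anyone with s > 1/8.1 = 0.1235 and zero contribution is dominant for anyone below.
Player E and Player H clear that bar, contributing 48 each; the remaining 7 contribute 0. Total contributed: 96.
Player B keeps 48 and receives 8.1 × 96 × 4/37 = 84.06 from the chores-and-supplies kitty, for a payoff of 132.06.

132.06 dollars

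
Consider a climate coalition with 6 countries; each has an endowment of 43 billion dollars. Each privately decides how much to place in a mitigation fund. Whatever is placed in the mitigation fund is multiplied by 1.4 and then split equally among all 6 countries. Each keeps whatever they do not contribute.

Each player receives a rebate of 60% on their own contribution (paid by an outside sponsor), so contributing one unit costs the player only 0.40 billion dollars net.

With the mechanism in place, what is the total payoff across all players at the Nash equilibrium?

258.00 billion dollars

With the mechanism, a contributed unit returns (1.4/6) / 0.40 = 0.5833 per unit of net cost — still below 1 — so contributing 0 remains dominant for every player.
Everyone keeps their endowment and the group total is 6 × 43 = 258.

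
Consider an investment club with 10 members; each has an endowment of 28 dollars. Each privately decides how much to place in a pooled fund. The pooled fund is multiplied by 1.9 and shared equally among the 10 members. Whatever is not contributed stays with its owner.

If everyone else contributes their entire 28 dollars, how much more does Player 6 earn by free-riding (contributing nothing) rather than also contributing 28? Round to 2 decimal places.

22.68 dollars

Switching from a contribution of 28 to 0 lets Player 6 keep an extra 28 dollars, but lowers the pooled fund by 28, which costs Player 6 their own share of that drop: 1.9/10 × 28 = 5.32.
Net gain = 28 − 5.32 = 22.68. The private return per contributed unit (0.1900) is below 1, so free-riding is indeed the best response regardless of what the others do.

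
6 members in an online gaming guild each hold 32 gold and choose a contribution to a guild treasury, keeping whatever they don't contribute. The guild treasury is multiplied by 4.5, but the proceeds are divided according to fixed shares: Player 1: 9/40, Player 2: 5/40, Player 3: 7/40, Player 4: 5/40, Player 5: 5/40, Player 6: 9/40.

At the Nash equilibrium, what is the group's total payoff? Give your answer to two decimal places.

416.00 gold

A player with share s gets back 4.5·s per unit contributed, so full contribution is dominant for anyone with s > 1/4.5 = 0.2222 and zero contribution is dominant for anyone below.
Player 1 and Player 6 clear that bar, contributing 32 each; the remaining 4 contribute 0. Total contributed: 64.
The guild treasury pays out 4.5 × 64 = 288.00 in total (split across the unequal shares, but the aggregate is all that matters for the group sum).
The 4 free-riders keep 32 each, adding 128. Group total = 128 + 288.00 = 416.00.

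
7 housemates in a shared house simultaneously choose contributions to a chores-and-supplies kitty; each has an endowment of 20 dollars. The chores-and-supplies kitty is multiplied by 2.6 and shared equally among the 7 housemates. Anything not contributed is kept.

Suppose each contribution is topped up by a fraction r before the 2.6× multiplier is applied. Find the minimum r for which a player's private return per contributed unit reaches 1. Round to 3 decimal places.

With matching at rate r, one contributed unit becomes (1 + r) in the chores-and-supplies kitty and returns 2.6 × (1 + r) / 7 to the contributor.
Setting this equal to 1: 1 + r = 7/2.6 = 2.6923.
So the minimum matching rate is r = 2.6923 − 1 = 1.692.

1.692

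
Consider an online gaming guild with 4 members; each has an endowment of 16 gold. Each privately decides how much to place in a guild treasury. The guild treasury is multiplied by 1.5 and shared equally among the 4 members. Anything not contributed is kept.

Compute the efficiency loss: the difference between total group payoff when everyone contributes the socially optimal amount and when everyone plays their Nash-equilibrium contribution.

Each contributed unit returns 1.5/4 = 0.3750 to its contributor — below 1 — so contributing 0 is dominant for every player. At the Nash equilibrium everyone keeps their 16, and the group total is 4 × 16 = 64.
Each contributed unit returns 1.500 to the group as a whole (0.3750 to each of 4 players), which exceeds 1, so the social optimum is full contribution: group total = 1.500 × 64 = 96.00.
Efficiency loss = 96.00 − 64 = 32.00.

32.00 gold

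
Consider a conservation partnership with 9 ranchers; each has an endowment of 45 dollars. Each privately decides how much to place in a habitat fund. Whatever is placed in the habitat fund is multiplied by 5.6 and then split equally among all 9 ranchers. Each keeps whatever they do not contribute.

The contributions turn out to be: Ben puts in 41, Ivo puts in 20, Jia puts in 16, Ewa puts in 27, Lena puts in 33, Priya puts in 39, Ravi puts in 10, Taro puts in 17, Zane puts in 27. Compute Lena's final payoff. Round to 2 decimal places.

Total contributed: 41 + 20 + 16 + 27 + 33 + 39 + 10 + 17 + 27 = 230.
Each receives 5.6 × 230 / 9 = 143.11 from the habitat fund.
Lena keeps 45 − 33 = 12, so Lena's payoff is 12 + 143.11 = 155.11.

155.11 dollars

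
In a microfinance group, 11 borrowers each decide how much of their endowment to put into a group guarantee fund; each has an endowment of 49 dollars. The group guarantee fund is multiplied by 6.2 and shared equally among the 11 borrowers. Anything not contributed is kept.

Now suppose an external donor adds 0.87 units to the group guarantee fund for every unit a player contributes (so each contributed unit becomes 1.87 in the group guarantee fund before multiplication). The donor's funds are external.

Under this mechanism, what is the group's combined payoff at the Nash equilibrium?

With the mechanism, a contributed unit returns 6.2 × 1.87 / 11 = 1.0540 per unit of net cost to the contributor — now above 1 — so contributing fully is weakly dominant for every player.
At the Nash equilibrium everyone contributes 49. Group total payoff = 6.2 × 1.87 × 539 = 6249.17.

6249.17 dollars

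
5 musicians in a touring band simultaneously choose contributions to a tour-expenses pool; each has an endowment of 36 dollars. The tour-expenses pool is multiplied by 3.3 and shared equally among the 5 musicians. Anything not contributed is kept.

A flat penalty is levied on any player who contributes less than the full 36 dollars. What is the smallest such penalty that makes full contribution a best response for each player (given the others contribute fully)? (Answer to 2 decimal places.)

Given the others contribute fully, the best deviation is to contribute 0 (any partial contribution still incurs the fine and gives up units whose private return 0.6600 is below 1).
Deviating from 36 to 0 saves 36 dollars but forfeits the deviator's share of the drop in the tour-expenses pool: 3.3/5 × 36 = 23.76.
So the deviation gain is 36 − 23.76 = 12.24, and the fine must be at least 12.24 dollars to wipe it out.

12.24 dollars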